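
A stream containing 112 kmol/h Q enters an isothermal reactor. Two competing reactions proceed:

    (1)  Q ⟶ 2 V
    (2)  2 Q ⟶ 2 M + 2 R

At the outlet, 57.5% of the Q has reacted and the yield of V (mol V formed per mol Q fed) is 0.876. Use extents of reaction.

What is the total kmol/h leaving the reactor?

Yield of V: 2ξ₁ / 112 = 0.876 → ξ₁ = 49.06 kmol/h.
Conversion of Q: 1ξ₁ + 2ξ₂ = 0.575 × 112 = 64.4 → ξ₂ = 7.672 kmol/h.
Outlet amounts (n = n₀ + Σ ν·ξ):
  Q: 112 − 1(49.06) − 2(7.672) = 47.6
  V: 0 + 2(49.06) = 98.11
  M: 0 + 2(7.672) = 15.34
  R: 0 + 2(7.672) = 15.34
Total out = 47.6 + 98.11 + 15.34 + 15.34 = 176.4 kmol/h.

176 kmol/h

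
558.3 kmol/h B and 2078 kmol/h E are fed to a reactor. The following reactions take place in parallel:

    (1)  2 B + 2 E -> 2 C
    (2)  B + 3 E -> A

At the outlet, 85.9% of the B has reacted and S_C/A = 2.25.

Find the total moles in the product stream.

Conversion of B: B consumed = 0.859 × 558.3 = 479.6 kmol/h = 2ξ₁ + 1ξ₂.
Selectivity: 2ξ₁ / (1ξ₂) = 2.25 → ξ₁ = 1.125 ξ₂.
Substitute: (2·1.125 + 1) ξ₂ = 479.6 → ξ₂ = 147.6 kmol/h, ξ₁ = 166 kmol/h.
Outlet amounts (n = n₀ + Σ ν·ξ):
  B: 558.3 − 2(166) − 1(147.6) = 78.72
  E: 2078 − 2(166) − 3(147.6) = 1303
  C: 0 + 2(166) = 332
  A: 0 + 1(147.6) = 147.6
Total out = 78.72 + 1303 + 332 + 147.6 = 1862 kmol/h.

1860 kmol/h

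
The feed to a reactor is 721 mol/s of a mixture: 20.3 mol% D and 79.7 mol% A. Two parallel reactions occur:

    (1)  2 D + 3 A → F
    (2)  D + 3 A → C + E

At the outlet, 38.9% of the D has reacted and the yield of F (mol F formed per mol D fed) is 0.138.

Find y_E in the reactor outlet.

Yield of F: 1ξ₁ / 146.4 = 0.138 → ξ₁ = 20.2 mol/s.
Conversion of D: 2ξ₁ + 1ξ₂ = 0.389 × 146.4 = 56.94 → ξ₂ = 16.54 mol/s.
Outlet amounts (n = n₀ + Σ ν·ξ):
  D: 146.4 − 2(20.2) − 1(16.54) = 89.43
  A: 574.6 − 3(20.2) − 3(16.54) = 464.4
  F: 0 + 1(20.2) = 20.2
  C: 0 + 1(16.54) = 16.54
  E: 0 + 1(16.54) = 16.54
Total out = 607.1 mol/s; y_E = 16.54 / 607.1 = 0.02724.

0.0272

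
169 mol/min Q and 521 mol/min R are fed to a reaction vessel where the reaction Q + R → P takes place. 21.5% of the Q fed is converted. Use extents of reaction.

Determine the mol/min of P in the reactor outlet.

36.3 mol/min

Q reacted = 0.215 × 169 = 36.34 mol/min; ν_Q = −1, so ξ = 36.34/1 = 36.34 mol/min.
Outlet amounts (n = n₀ + ν ξ):
  Q: 169 − 1(36.34) = 132.7
  R: 521 − 1(36.34) = 484.7
  P: 0 + 1(36.34) = 36.34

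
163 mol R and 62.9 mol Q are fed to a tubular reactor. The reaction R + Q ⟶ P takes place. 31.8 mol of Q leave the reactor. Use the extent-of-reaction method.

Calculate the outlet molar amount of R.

132 mol

For Q: n = n₀ − 1ξ → 31.8 = 62.9 − 1ξ, giving ξ = 31.1 mol.
Outlet amounts (n = n₀ + ν ξ):
  R: 163 − 1(31.1) = 131.9
  Q: 62.9 − 1(31.1) = 31.8
  P: 0 + 1(31.1) = 31.1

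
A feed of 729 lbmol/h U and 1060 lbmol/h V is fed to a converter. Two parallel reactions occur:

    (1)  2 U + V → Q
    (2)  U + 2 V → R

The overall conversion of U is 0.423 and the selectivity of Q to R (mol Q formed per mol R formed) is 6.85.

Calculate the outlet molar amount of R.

21 lbmol/h

Conversion of U: U consumed = 0.423 × 729 = 308.4 lbmol/h = 2ξ₁ + 1ξ₂.
Selectivity: 1ξ₁ / (1ξ₂) = 6.85 → ξ₁ = 6.85 ξ₂.
Substitute: (2·6.85 + 1) ξ₂ = 308.4 → ξ₂ = 20.98 lbmol/h, ξ₁ = 143.7 lbmol/h.
Outlet amounts (n = n₀ + Σ ν·ξ):
  U: 729 − 2(143.7) − 1(20.98) = 420.6
  V: 1060 − 1(143.7) − 2(20.98) = 874.4
  Q: 0 + 1(143.7) = 143.7
  R: 0 + 1(20.98) = 20.98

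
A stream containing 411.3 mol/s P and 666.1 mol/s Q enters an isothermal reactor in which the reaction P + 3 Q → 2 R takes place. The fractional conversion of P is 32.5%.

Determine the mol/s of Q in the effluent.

265 mol/s

P reacted = 0.325 × 411.3 = 133.7 mol/s; ν_P = −1, so ξ = 133.7/1 = 133.7 mol/s.
Outlet amounts (n = n₀ + ν ξ):
  P: 411.3 − 1(133.7) = 277.6
  Q: 666.1 − 3(133.7) = 265.1
  R: 0 + 2(133.7) = 267.3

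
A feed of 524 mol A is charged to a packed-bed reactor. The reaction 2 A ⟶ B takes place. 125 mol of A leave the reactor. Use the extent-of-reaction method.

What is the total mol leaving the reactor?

324 mol

For A: n = n₀ − 2ξ → 125 = 524 − 2ξ, giving ξ = 199.5 mol.
Outlet amounts (n = n₀ + ν ξ):
  A: 524 − 2(199.5) = 125
  B: 0 + 1(199.5) = 199.5
Total out = 125 + 199.5 = 324.5 mol.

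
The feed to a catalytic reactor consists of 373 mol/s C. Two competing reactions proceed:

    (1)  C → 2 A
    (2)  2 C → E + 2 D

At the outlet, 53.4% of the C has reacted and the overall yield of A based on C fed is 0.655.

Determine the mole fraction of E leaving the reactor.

0.0722

Yield of A: 2ξ₁ / 373 = 0.655 → ξ₁ = 122.2 mol/s.
Conversion of C: 1ξ₁ + 2ξ₂ = 0.534 × 373 = 199.2 → ξ₂ = 38.51 mol/s.
Outlet amounts (n = n₀ + Σ ν·ξ):
  C: 373 − 1(122.2) − 2(38.51) = 173.8
  A: 0 + 2(122.2) = 244.3
  E: 0 + 1(38.51) = 38.51
  D: 0 + 2(38.51) = 77.02
Total out = 533.7 mol/s; y_E = 38.51 / 533.7 = 0.07216.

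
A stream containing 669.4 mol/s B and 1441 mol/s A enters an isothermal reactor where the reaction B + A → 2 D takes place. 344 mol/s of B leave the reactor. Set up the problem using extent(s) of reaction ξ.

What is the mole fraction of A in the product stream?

For B: n = n₀ − 1ξ → 344 = 669.4 − 1ξ, giving ξ = 325.4 mol/s.
Outlet amounts (n = n₀ + ν ξ):
  B: 669.4 − 1(325.4) = 344
  A: 1441 − 1(325.4) = 1116
  D: 0 + 2(325.4) = 650.8
Total out = 2110 mol/s; y_A = 1116 / 2110 = 0.5286.

0.529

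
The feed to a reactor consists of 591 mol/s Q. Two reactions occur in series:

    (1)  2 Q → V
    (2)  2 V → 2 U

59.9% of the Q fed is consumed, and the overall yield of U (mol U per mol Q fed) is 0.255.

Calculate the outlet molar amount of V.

26.3 mol/s

Conversion of Q: Q consumed = 2ξ₁ = 0.599 × 591 → ξ₁ = 177 mol/s.
Yield of U: 2ξ₂ / 591 = 0.255 → ξ₂ = 75.35 mol/s.
Outlet amounts (n = n₀ + Σ ν·ξ):
  Q: 591 − 2(177) = 237
  V: 0 + 1(177) − 2(75.35) = 26.3
  U: 0 + 2(75.35) = 150.7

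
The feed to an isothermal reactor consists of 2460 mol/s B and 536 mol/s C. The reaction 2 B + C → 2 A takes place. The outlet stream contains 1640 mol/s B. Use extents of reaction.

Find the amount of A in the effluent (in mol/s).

820 mol/s

For B: n = n₀ − 2ξ → 1640 = 2460 − 2ξ, giving ξ = 410 mol/s.
Outlet amounts (n = n₀ + ν ξ):
  B: 2460 − 2(410) = 1640
  C: 536 − 1(410) = 126
  A: 0 + 2(410) = 820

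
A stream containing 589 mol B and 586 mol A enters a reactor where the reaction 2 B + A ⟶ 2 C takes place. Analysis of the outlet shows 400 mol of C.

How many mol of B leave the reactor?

For C: n = n₀ + 2ξ → 400 = 0 + 2ξ, giving ξ = 200 mol.
Outlet amounts (n = n₀ + ν ξ):
  B: 589 − 2(200) = 189
  A: 586 − 1(200) = 386
  C: 0 + 2(200) = 400

189 mol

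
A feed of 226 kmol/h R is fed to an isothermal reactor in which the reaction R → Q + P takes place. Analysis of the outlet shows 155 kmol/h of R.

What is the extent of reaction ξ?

ξ = 71 kmol/h

For R: n = n₀ − 1ξ → 155 = 226 − 1ξ, giving ξ = 71 kmol/h.
Outlet amounts (n = n₀ + ν ξ):
  R: 226 − 1(71) = 155
  Q: 0 + 1(71) = 71
  P: 0 + 1(71) = 71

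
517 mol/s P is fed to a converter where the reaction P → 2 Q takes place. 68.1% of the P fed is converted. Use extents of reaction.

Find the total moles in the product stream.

869 mol/s

P reacted = 0.681 × 517 = 352.1 mol/s; ν_P = −1, so ξ = 352.1/1 = 352.1 mol/s.
Outlet amounts (n = n₀ + ν ξ):
  P: 517 − 1(352.1) = 164.9
  Q: 0 + 2(352.1) = 704.2
Total out = 164.9 + 704.2 = 869.1 mol/s.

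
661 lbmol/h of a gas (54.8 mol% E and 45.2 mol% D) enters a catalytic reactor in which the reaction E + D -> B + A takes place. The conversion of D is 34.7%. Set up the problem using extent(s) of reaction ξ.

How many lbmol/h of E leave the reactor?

D reacted = 0.347 × 298.8 = 103.7 lbmol/h; ν_D = −1, so ξ = 103.7/1 = 103.7 lbmol/h.
Outlet amounts (n = n₀ + ν ξ):
  E: 362.2 − 1(103.7) = 258.6
  D: 298.8 − 1(103.7) = 195.1
  B: 0 + 1(103.7) = 103.7
  A: 0 + 1(103.7) = 103.7

259 lbmol/h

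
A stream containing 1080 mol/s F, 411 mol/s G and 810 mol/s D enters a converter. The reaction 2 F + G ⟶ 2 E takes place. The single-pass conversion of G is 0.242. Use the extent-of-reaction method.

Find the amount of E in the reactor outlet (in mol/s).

G reacted = 0.242 × 411 = 99.46 mol/s; ν_G = −1, so ξ = 99.46/1 = 99.46 mol/s.
Outlet amounts (n = n₀ + ν ξ):
  F: 1080 − 2(99.46) = 881.1
  G: 411 − 1(99.46) = 311.5
  E: 0 + 2(99.46) = 198.9
  D: 810 (inert)

199 mol/s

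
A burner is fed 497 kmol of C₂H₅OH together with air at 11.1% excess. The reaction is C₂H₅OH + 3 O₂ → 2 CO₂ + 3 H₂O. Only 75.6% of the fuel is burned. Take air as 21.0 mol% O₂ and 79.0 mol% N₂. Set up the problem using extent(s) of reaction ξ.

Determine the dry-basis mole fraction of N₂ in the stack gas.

0.816

Stoichiometric O₂ = 3 × 497 = 1491 kmol; O₂ fed = 1491 × 1.111 = 1657 kmol.
N₂ fed = 1657 × 79/21 = 6232 kmol.
Fuel reacted = 0.756 × 497 → ξ = 375.7 kmol.
Outlet (n = n₀ + ν ξ):
  C₂H₅OH: 497 − 1(375.7) = 121.3
  O₂: 1657 − 3(375.7) = 529.3
  N₂: 6232 (inert)
  CO₂: 0 + 2(375.7) = 751.5
  H₂O: 0 + 3(375.7) = 1127
Dry total = 7634 kmol; y_N₂ (dry) = 6232 / 7634 = 0.8163.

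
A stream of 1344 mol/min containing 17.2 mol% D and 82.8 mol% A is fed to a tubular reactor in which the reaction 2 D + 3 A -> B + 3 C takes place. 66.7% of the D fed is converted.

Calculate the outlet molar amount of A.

D reacted = 0.667 × 231.2 = 154.2 mol/min; ν_D = −2, so ξ = 154.2/2 = 77.09 mol/min.
Outlet amounts (n = n₀ + ν ξ):
  D: 231.2 − 2(77.09) = 76.98
  A: 1113 − 3(77.09) = 881.5
  B: 0 + 1(77.09) = 77.09
  C: 0 + 3(77.09) = 231.3

882 mol/min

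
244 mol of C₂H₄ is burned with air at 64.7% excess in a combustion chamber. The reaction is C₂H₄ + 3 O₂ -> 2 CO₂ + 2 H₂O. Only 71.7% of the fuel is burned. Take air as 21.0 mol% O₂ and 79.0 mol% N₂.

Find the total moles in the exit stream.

5980 mol

Stoichiometric O₂ = 3 × 244 = 732 mol; O₂ fed = 732 × 1.647 = 1206 mol.
N₂ fed = 1206 × 79/21 = 4535 mol.
Fuel reacted = 0.717 × 244 → ξ = 174.9 mol.
Outlet (n = n₀ + ν ξ):
  C₂H₄: 244 − 1(174.9) = 69.05
  O₂: 1206 − 3(174.9) = 680.8
  N₂: 4535 (inert)
  CO₂: 0 + 2(174.9) = 349.9
  H₂O: 0 + 2(174.9) = 349.9
Total out = 69.05 + 680.8 + 4535 + 349.9 + 349.9 = 5985 mol.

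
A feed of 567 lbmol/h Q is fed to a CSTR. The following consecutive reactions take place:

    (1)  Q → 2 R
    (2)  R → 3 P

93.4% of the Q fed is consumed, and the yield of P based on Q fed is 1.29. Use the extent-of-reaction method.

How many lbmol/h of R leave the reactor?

Conversion of Q: Q consumed = 1ξ₁ = 0.934 × 567 → ξ₁ = 529.6 lbmol/h.
Yield of P: 3ξ₂ / 567 = 1.29 → ξ₂ = 243.8 lbmol/h.
Outlet amounts (n = n₀ + Σ ν·ξ):
  Q: 567 − 1(529.6) = 37.42
  R: 0 + 2(529.6) − 1(243.8) = 815.3
  P: 0 + 3(243.8) = 731.4

815 lbmol/h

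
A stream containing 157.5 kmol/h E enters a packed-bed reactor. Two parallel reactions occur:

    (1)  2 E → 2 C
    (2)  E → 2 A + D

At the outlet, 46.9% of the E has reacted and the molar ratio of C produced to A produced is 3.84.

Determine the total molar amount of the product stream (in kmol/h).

Conversion of E: E consumed = 0.469 × 157.5 = 73.87 kmol/h = 2ξ₁ + 1ξ₂.
Selectivity: 2ξ₁ / (2ξ₂) = 3.84 → ξ₁ = 3.84 ξ₂.
Substitute: (2·3.84 + 1) ξ₂ = 73.87 → ξ₂ = 8.51 kmol/h, ξ₁ = 32.68 kmol/h.
Outlet amounts (n = n₀ + Σ ν·ξ):
  E: 157.5 − 2(32.68) − 1(8.51) = 83.63
  C: 0 + 2(32.68) = 65.36
  A: 0 + 2(8.51) = 17.02
  D: 0 + 1(8.51) = 8.51
Total out = 83.63 + 65.36 + 17.02 + 8.51 = 174.5 kmol/h.

175 kmol/h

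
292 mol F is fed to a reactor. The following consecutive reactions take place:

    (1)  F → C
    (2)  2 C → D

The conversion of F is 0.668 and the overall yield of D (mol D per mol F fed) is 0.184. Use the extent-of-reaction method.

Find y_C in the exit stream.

0.368

Conversion of F: F consumed = 1ξ₁ = 0.668 × 292 → ξ₁ = 195.1 mol.
Yield of D: 1ξ₂ / 292 = 0.184 → ξ₂ = 53.73 mol.
Outlet amounts (n = n₀ + Σ ν·ξ):
  F: 292 − 1(195.1) = 96.94
  C: 0 + 1(195.1) − 2(53.73) = 87.6
  D: 0 + 1(53.73) = 53.73
Total out = 238.3 mol; y_C = 87.6 / 238.3 = 0.3676.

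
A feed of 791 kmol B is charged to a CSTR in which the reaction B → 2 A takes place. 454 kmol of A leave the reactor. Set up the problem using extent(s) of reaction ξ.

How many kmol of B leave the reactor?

For A: n = n₀ + 2ξ → 454 = 0 + 2ξ, giving ξ = 227 kmol.
Outlet amounts (n = n₀ + ν ξ):
  B: 791 − 1(227) = 564
  A: 0 + 2(227) = 454

564 kmol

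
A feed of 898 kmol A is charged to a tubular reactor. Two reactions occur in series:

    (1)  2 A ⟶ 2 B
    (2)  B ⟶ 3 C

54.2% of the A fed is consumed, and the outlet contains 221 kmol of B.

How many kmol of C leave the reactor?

Conversion of A: A consumed = 2ξ₁ = 0.542 × 898 → ξ₁ = 243.4 kmol.
B balance: n_B = 0 + 2ξ₁ − 1ξ₂ = 221 → ξ₂ = (2·243.4 − 221)/1 = 265.7 kmol.
Outlet amounts (n = n₀ + Σ ν·ξ):
  A: 898 − 2(243.4) = 411.3
  B: 0 + 2(243.4) − 1(265.7) = 221
  C: 0 + 3(265.7) = 797.1

797 kmol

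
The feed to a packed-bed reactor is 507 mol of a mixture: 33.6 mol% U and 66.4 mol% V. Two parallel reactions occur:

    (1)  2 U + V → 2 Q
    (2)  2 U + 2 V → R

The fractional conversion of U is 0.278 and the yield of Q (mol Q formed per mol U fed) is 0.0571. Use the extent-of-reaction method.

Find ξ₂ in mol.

ξ₂ = 18.8 mol

Yield of Q: 2ξ₁ / 170.4 = 0.0571 → ξ₁ = 4.864 mol.
Conversion of U: 2ξ₁ + 2ξ₂ = 0.278 × 170.4 = 47.36 → ξ₂ = 18.82 mol.
Outlet amounts (n = n₀ + Σ ν·ξ):
  U: 170.4 − 2(4.864) − 2(18.82) = 123
  V: 336.6 − 1(4.864) − 2(18.82) = 294.2
  Q: 0 + 2(4.864) = 9.727
  R: 0 + 1(18.82) = 18.82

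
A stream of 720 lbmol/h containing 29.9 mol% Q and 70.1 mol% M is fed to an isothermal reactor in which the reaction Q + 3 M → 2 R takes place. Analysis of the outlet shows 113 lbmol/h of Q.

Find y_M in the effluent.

0.384

For Q: n = n₀ − 1ξ → 113 = 215.3 − 1ξ, giving ξ = 102.3 lbmol/h.
Outlet amounts (n = n₀ + ν ξ):
  Q: 215.3 − 1(102.3) = 113
  M: 504.7 − 3(102.3) = 197.9
  R: 0 + 2(102.3) = 204.6
Total out = 515.4 lbmol/h; y_M = 197.9 / 515.4 = 0.3839.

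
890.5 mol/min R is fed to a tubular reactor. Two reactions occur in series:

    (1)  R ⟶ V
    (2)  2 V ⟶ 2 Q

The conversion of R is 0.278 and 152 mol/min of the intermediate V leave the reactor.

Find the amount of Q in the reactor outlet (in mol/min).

Conversion of R: R consumed = 1ξ₁ = 0.278 × 890.5 → ξ₁ = 247.6 mol/min.
V balance: n_V = 0 + 1ξ₁ − 2ξ₂ = 152 → ξ₂ = (1·247.6 − 152)/2 = 47.78 mol/min.
Outlet amounts (n = n₀ + Σ ν·ξ):
  R: 890.5 − 1(247.6) = 642.9
  V: 0 + 1(247.6) − 2(47.78) = 152
  Q: 0 + 2(47.78) = 95.56

95.6 mol/min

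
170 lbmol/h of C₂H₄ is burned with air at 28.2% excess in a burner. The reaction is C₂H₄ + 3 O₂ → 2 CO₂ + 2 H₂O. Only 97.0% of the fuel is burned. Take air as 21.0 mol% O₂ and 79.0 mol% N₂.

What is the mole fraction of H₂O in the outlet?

Stoichiometric O₂ = 3 × 170 = 510 lbmol/h; O₂ fed = 510 × 1.282 = 653.8 lbmol/h.
N₂ fed = 653.8 × 79/21 = 2460 lbmol/h.
Fuel reacted = 0.97 × 170 → ξ = 164.9 lbmol/h.
Outlet (n = n₀ + ν ξ):
  C₂H₄: 170 − 1(164.9) = 5.1
  O₂: 653.8 − 3(164.9) = 159.1
  N₂: 2460 (inert)
  CO₂: 0 + 2(164.9) = 329.8
  H₂O: 0 + 2(164.9) = 329.8
Total out = 3283 lbmol/h; y_H₂O = 329.8 / 3283 = 0.1004.

0.1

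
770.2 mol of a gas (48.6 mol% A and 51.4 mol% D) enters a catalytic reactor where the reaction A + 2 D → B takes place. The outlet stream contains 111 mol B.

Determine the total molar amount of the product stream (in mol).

For B: n = n₀ + 1ξ → 111 = 0 + 1ξ, giving ξ = 111 mol.
Outlet amounts (n = n₀ + ν ξ):
  A: 374.3 − 1(111) = 263.3
  D: 395.9 − 2(111) = 173.9
  B: 0 + 1(111) = 111
Total out = 263.3 + 173.9 + 111 = 548.2 mol.

548 mol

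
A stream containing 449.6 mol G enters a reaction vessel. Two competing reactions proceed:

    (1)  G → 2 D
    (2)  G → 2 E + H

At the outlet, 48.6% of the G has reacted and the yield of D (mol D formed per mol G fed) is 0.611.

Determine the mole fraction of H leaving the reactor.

0.108

Yield of D: 2ξ₁ / 449.6 = 0.611 → ξ₁ = 137.4 mol.
Conversion of G: 1ξ₁ + 1ξ₂ = 0.486 × 449.6 = 218.5 → ξ₂ = 81.15 mol.
Outlet amounts (n = n₀ + Σ ν·ξ):
  G: 449.6 − 1(137.4) − 1(81.15) = 231.1
  D: 0 + 2(137.4) = 274.7
  E: 0 + 2(81.15) = 162.3
  H: 0 + 1(81.15) = 81.15
Total out = 749.3 mol; y_H = 81.15 / 749.3 = 0.1083.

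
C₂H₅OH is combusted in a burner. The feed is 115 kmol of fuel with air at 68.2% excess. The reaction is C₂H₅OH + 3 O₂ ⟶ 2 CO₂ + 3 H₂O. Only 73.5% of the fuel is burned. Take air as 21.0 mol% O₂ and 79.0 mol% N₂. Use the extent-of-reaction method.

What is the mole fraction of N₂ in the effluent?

0.737

Stoichiometric O₂ = 3 × 115 = 345 kmol; O₂ fed = 345 × 1.682 = 580.3 kmol.
N₂ fed = 580.3 × 79/21 = 2183 kmol.
Fuel reacted = 0.735 × 115 → ξ = 84.52 kmol.
Outlet (n = n₀ + ν ξ):
  C₂H₅OH: 115 − 1(84.52) = 30.48
  O₂: 580.3 − 3(84.52) = 326.7
  N₂: 2183 (inert)
  CO₂: 0 + 2(84.52) = 169
  H₂O: 0 + 3(84.52) = 253.6
Total out = 2963 kmol; y_N₂ = 2183 / 2963 = 0.7368.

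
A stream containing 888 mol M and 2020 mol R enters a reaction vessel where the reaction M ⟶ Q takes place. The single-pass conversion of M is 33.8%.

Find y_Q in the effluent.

M reacted = 0.338 × 888 = 300.1 mol; ν_M = −1, so ξ = 300.1/1 = 300.1 mol.
Outlet amounts (n = n₀ + ν ξ):
  M: 888 − 1(300.1) = 587.9
  Q: 0 + 1(300.1) = 300.1
  R: 2020 (inert)
Total out = 2908 mol; y_Q = 300.1 / 2908 = 0.1032.

0.103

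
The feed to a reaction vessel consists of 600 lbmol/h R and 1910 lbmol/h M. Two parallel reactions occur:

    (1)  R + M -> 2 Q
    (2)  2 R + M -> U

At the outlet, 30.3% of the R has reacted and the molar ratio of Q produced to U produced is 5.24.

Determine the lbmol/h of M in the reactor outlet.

1770 lbmol/h

Conversion of R: R consumed = 0.303 × 600 = 181.8 lbmol/h = 1ξ₁ + 2ξ₂.
Selectivity: 2ξ₁ / (1ξ₂) = 5.24 → ξ₁ = 2.62 ξ₂.
Substitute: (1·2.62 + 2) ξ₂ = 181.8 → ξ₂ = 39.35 lbmol/h, ξ₁ = 103.1 lbmol/h.
Outlet amounts (n = n₀ + Σ ν·ξ):
  R: 600 − 1(103.1) − 2(39.35) = 418.2
  M: 1910 − 1(103.1) − 1(39.35) = 1768
  Q: 0 + 2(103.1) = 206.2
  U: 0 + 1(39.35) = 39.35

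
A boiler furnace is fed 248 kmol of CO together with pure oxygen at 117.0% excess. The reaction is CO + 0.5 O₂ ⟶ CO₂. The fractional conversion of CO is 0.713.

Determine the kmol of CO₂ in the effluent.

177 kmol

Stoichiometric O₂ = 0.5 × 248 = 124 kmol; O₂ fed = 124 × 2.170 = 269.1 kmol.
Fuel reacted = 0.713 × 248 → ξ = 176.8 kmol.
Outlet (n = n₀ + ν ξ):
  CO: 248 − 1(176.8) = 71.18
  O₂: 269.1 − 0.5(176.8) = 180.7
  CO₂: 0 + 1(176.8) = 176.8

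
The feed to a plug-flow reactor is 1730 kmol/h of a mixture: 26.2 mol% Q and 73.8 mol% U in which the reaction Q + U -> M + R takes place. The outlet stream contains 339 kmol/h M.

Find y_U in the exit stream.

For M: n = n₀ + 1ξ → 339 = 0 + 1ξ, giving ξ = 339 kmol/h.
Outlet amounts (n = n₀ + ν ξ):
  Q: 453.3 − 1(339) = 114.3
  U: 1277 − 1(339) = 937.7
  M: 0 + 1(339) = 339
  R: 0 + 1(339) = 339
Total out = 1730 kmol/h; y_U = 937.7 / 1730 = 0.542.

0.542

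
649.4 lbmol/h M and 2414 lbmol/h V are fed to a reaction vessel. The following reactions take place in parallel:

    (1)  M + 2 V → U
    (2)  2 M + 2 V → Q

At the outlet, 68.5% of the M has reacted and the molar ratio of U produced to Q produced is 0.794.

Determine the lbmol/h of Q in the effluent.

159 lbmol/h

Conversion of M: M consumed = 0.685 × 649.4 = 444.8 lbmol/h = 1ξ₁ + 2ξ₂.
Selectivity: 1ξ₁ / (1ξ₂) = 0.794 → ξ₁ = 0.794 ξ₂.
Substitute: (1·0.794 + 2) ξ₂ = 444.8 → ξ₂ = 159.2 lbmol/h, ξ₁ = 126.4 lbmol/h.
Outlet amounts (n = n₀ + Σ ν·ξ):
  M: 649.4 − 1(126.4) − 2(159.2) = 204.6
  V: 2414 − 2(126.4) − 2(159.2) = 1843
  U: 0 + 1(126.4) = 126.4
  Q: 0 + 1(159.2) = 159.2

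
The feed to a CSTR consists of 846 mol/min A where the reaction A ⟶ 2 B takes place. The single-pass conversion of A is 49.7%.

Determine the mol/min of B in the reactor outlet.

841 mol/min

A reacted = 0.497 × 846 = 420.5 mol/min; ν_A = −1, so ξ = 420.5/1 = 420.5 mol/min.
Outlet amounts (n = n₀ + ν ξ):
  A: 846 − 1(420.5) = 425.5
  B: 0 + 2(420.5) = 840.9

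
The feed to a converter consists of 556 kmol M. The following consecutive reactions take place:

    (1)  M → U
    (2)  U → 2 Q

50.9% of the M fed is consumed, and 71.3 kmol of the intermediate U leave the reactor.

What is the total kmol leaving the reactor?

768 kmol

Conversion of M: M consumed = 1ξ₁ = 0.509 × 556 → ξ₁ = 283 kmol.
U balance: n_U = 0 + 1ξ₁ − 1ξ₂ = 71.3 → ξ₂ = (1·283 − 71.3)/1 = 211.7 kmol.
Outlet amounts (n = n₀ + Σ ν·ξ):
  M: 556 − 1(283) = 273
  U: 0 + 1(283) − 1(211.7) = 71.3
  Q: 0 + 2(211.7) = 423.4
Total out = 273 + 71.3 + 423.4 = 767.7 kmol.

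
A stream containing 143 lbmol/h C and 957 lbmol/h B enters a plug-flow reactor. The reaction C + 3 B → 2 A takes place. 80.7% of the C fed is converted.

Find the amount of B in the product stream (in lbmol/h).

611 lbmol/h

C reacted = 0.807 × 143 = 115.4 lbmol/h; ν_C = −1, so ξ = 115.4/1 = 115.4 lbmol/h.
Outlet amounts (n = n₀ + ν ξ):
  C: 143 − 1(115.4) = 27.6
  B: 957 − 3(115.4) = 610.8
  A: 0 + 2(115.4) = 230.8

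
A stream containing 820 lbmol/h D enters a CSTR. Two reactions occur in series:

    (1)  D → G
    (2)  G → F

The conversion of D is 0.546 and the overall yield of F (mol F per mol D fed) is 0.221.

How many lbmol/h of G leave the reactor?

Conversion of D: D consumed = 1ξ₁ = 0.546 × 820 → ξ₁ = 447.7 lbmol/h.
Yield of F: 1ξ₂ / 820 = 0.221 → ξ₂ = 181.2 lbmol/h.
Outlet amounts (n = n₀ + Σ ν·ξ):
  D: 820 − 1(447.7) = 372.3
  G: 0 + 1(447.7) − 1(181.2) = 266.5
  F: 0 + 1(181.2) = 181.2

266 lbmol/h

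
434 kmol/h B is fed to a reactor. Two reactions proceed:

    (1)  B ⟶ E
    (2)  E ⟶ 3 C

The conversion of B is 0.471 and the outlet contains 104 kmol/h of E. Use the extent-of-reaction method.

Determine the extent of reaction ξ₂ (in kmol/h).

ξ₂ = 100 kmol/h

Conversion of B: B consumed = 1ξ₁ = 0.471 × 434 → ξ₁ = 204.4 kmol/h.
E balance: n_E = 0 + 1ξ₁ − 1ξ₂ = 104 → ξ₂ = (1·204.4 − 104)/1 = 100.4 kmol/h.
Outlet amounts (n = n₀ + Σ ν·ξ):
  B: 434 − 1(204.4) = 229.6
  E: 0 + 1(204.4) − 1(100.4) = 104
  C: 0 + 3(100.4) = 301.2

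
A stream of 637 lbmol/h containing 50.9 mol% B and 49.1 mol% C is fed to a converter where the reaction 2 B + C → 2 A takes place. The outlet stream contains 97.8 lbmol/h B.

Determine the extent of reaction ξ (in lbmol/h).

ξ = 113 lbmol/h

For B: n = n₀ − 2ξ → 97.8 = 324.2 − 2ξ, giving ξ = 113.2 lbmol/h.
Outlet amounts (n = n₀ + ν ξ):
  B: 324.2 − 2(113.2) = 97.8
  C: 312.8 − 1(113.2) = 199.6
  A: 0 + 2(113.2) = 226.4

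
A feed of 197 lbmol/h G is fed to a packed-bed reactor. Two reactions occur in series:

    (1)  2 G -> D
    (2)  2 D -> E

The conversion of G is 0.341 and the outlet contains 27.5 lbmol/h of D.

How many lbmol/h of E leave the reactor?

3.04 lbmol/h

Conversion of G: G consumed = 2ξ₁ = 0.341 × 197 → ξ₁ = 33.59 lbmol/h.
D balance: n_D = 0 + 1ξ₁ − 2ξ₂ = 27.5 → ξ₂ = (1·33.59 − 27.5)/2 = 3.044 lbmol/h.
Outlet amounts (n = n₀ + Σ ν·ξ):
  G: 197 − 2(33.59) = 129.8
  D: 0 + 1(33.59) − 2(3.044) = 27.5
  E: 0 + 1(3.044) = 3.044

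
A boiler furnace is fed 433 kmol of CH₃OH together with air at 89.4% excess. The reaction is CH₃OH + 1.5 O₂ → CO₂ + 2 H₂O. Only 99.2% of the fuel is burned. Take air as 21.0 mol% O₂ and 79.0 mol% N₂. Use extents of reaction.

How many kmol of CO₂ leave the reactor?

Stoichiometric O₂ = 1.5 × 433 = 649.5 kmol; O₂ fed = 649.5 × 1.894 = 1230 kmol.
N₂ fed = 1230 × 79/21 = 4628 kmol.
Fuel reacted = 0.992 × 433 → ξ = 429.5 kmol.
Outlet (n = n₀ + ν ξ):
  CH₃OH: 433 − 1(429.5) = 3.464
  O₂: 1230 − 1.5(429.5) = 585.8
  N₂: 4628 (inert)
  CO₂: 0 + 1(429.5) = 429.5
  H₂O: 0 + 2(429.5) = 859.1

430 kmol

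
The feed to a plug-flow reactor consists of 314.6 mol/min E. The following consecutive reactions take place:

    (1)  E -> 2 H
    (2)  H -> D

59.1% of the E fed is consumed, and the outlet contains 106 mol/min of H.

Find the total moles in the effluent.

Conversion of E: E consumed = 1ξ₁ = 0.591 × 314.6 → ξ₁ = 185.9 mol/min.
H balance: n_H = 0 + 2ξ₁ − 1ξ₂ = 106 → ξ₂ = (2·185.9 − 106)/1 = 265.9 mol/min.
Outlet amounts (n = n₀ + Σ ν·ξ):
  E: 314.6 − 1(185.9) = 128.7
  H: 0 + 2(185.9) − 1(265.9) = 106
  D: 0 + 1(265.9) = 265.9
Total out = 128.7 + 106 + 265.9 = 500.5 mol/min.

501 mol/min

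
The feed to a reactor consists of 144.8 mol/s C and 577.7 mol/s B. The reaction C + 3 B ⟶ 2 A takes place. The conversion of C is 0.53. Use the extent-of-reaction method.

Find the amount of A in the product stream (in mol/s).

C reacted = 0.53 × 144.8 = 76.74 mol/s; ν_C = −1, so ξ = 76.74/1 = 76.74 mol/s.
Outlet amounts (n = n₀ + ν ξ):
  C: 144.8 − 1(76.74) = 68.06
  B: 577.7 − 3(76.74) = 347.5
  A: 0 + 2(76.74) = 153.5

153 mol/s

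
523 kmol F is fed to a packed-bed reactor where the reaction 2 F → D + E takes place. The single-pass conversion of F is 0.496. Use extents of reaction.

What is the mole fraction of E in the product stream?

0.248

F reacted = 0.496 × 523 = 259.4 kmol; ν_F = −2, so ξ = 259.4/2 = 129.7 kmol.
Outlet amounts (n = n₀ + ν ξ):
  F: 523 − 2(129.7) = 263.6
  D: 0 + 1(129.7) = 129.7
  E: 0 + 1(129.7) = 129.7
Total out = 523 kmol; y_E = 129.7 / 523 = 0.248.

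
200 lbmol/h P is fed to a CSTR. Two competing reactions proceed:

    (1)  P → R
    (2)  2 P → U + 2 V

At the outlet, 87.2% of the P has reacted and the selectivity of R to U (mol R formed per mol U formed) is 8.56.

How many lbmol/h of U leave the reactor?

Conversion of P: P consumed = 0.872 × 200 = 174.4 lbmol/h = 1ξ₁ + 2ξ₂.
Selectivity: 1ξ₁ / (1ξ₂) = 8.56 → ξ₁ = 8.56 ξ₂.
Substitute: (1·8.56 + 2) ξ₂ = 174.4 → ξ₂ = 16.52 lbmol/h, ξ₁ = 141.4 lbmol/h.
Outlet amounts (n = n₀ + Σ ν·ξ):
  P: 200 − 1(141.4) − 2(16.52) = 25.6
  R: 0 + 1(141.4) = 141.4
  U: 0 + 1(16.52) = 16.52
  V: 0 + 2(16.52) = 33.03

16.5 lbmol/h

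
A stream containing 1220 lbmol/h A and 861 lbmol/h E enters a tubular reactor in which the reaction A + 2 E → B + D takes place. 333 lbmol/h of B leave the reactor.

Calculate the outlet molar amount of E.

For B: n = n₀ + 1ξ → 333 = 0 + 1ξ, giving ξ = 333 lbmol/h.
Outlet amounts (n = n₀ + ν ξ):
  A: 1220 − 1(333) = 887
  E: 861 − 2(333) = 195
  B: 0 + 1(333) = 333
  D: 0 + 1(333) = 333

195 lbmol/h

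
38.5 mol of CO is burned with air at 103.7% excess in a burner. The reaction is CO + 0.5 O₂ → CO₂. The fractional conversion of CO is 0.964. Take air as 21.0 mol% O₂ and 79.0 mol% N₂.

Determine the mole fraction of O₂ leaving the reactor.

0.0999

Stoichiometric O₂ = 0.5 × 38.5 = 19.25 mol; O₂ fed = 19.25 × 2.037 = 39.21 mol.
N₂ fed = 39.21 × 79/21 = 147.5 mol.
Fuel reacted = 0.964 × 38.5 → ξ = 37.11 mol.
Outlet (n = n₀ + ν ξ):
  CO: 38.5 − 1(37.11) = 1.386
  O₂: 39.21 − 0.5(37.11) = 20.66
  N₂: 147.5 (inert)
  CO₂: 0 + 1(37.11) = 37.11
Total out = 206.7 mol; y_O₂ = 20.66 / 206.7 = 0.09994.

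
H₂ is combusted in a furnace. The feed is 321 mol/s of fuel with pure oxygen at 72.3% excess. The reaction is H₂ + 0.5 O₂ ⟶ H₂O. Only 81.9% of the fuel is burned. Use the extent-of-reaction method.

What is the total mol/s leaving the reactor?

466 mol/s

Stoichiometric O₂ = 0.5 × 321 = 160.5 mol/s; O₂ fed = 160.5 × 1.723 = 276.5 mol/s.
Fuel reacted = 0.819 × 321 → ξ = 262.9 mol/s.
Outlet (n = n₀ + ν ξ):
  H₂: 321 − 1(262.9) = 58.1
  O₂: 276.5 − 0.5(262.9) = 145.1
  H₂O: 0 + 1(262.9) = 262.9
Total out = 58.1 + 145.1 + 262.9 = 466.1 mol/s.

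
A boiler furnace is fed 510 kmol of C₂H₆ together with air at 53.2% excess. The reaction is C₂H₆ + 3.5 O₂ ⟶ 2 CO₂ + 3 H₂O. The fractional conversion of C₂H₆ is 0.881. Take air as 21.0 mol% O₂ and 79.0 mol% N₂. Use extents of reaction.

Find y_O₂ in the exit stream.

Stoichiometric O₂ = 3.5 × 510 = 1785 kmol; O₂ fed = 1785 × 1.532 = 2735 kmol.
N₂ fed = 2735 × 79/21 = 10290 kmol.
Fuel reacted = 0.881 × 510 → ξ = 449.3 kmol.
Outlet (n = n₀ + ν ξ):
  C₂H₆: 510 − 1(449.3) = 60.69
  O₂: 2735 − 3.5(449.3) = 1162
  N₂: 10290 (inert)
  CO₂: 0 + 2(449.3) = 898.6
  H₂O: 0 + 3(449.3) = 1348
Total out = 13760 kmol; y_O₂ = 1162 / 13760 = 0.08447.

0.0845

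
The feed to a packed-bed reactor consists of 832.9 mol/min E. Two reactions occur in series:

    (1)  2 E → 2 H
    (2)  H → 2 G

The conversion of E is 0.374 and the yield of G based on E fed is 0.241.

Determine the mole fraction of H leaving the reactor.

0.226

Conversion of E: E consumed = 2ξ₁ = 0.374 × 832.9 → ξ₁ = 155.8 mol/min.
Yield of G: 2ξ₂ / 832.9 = 0.241 → ξ₂ = 100.4 mol/min.
Outlet amounts (n = n₀ + Σ ν·ξ):
  E: 832.9 − 2(155.8) = 521.4
  H: 0 + 2(155.8) − 1(100.4) = 211.1
  G: 0 + 2(100.4) = 200.7
Total out = 933.3 mol/min; y_H = 211.1 / 933.3 = 0.2262.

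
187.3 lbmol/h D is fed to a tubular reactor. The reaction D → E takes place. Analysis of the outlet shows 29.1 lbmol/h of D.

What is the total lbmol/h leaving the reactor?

187 lbmol/h

For D: n = n₀ − 1ξ → 29.1 = 187.3 − 1ξ, giving ξ = 158.2 lbmol/h.
Outlet amounts (n = n₀ + ν ξ):
  D: 187.3 − 1(158.2) = 29.1
  E: 0 + 1(158.2) = 158.2
Total out = 29.1 + 158.2 = 187.3 lbmol/h.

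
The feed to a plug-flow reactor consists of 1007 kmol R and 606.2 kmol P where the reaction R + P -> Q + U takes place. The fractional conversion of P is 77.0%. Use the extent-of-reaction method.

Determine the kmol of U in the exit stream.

P reacted = 0.77 × 606.2 = 466.8 kmol; ν_P = −1, so ξ = 466.8/1 = 466.8 kmol.
Outlet amounts (n = n₀ + ν ξ):
  R: 1007 − 1(466.8) = 540.2
  P: 606.2 − 1(466.8) = 139.4
  Q: 0 + 1(466.8) = 466.8
  U: 0 + 1(466.8) = 466.8

467 kmol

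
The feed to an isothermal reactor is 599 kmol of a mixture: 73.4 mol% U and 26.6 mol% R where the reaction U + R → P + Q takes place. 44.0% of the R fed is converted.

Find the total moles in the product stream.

R reacted = 0.44 × 159.3 = 70.11 kmol; ν_R = −1, so ξ = 70.11/1 = 70.11 kmol.
Outlet amounts (n = n₀ + ν ξ):
  U: 439.7 − 1(70.11) = 369.6
  R: 159.3 − 1(70.11) = 89.23
  P: 0 + 1(70.11) = 70.11
  Q: 0 + 1(70.11) = 70.11
Total out = 369.6 + 89.23 + 70.11 + 70.11 = 599 kmol.

599 kmol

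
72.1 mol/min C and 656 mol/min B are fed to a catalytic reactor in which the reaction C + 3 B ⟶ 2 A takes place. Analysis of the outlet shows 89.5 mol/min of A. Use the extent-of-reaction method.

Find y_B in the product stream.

0.817

For A: n = n₀ + 2ξ → 89.5 = 0 + 2ξ, giving ξ = 44.75 mol/min.
Outlet amounts (n = n₀ + ν ξ):
  C: 72.1 − 1(44.75) = 27.35
  B: 656 − 3(44.75) = 521.8
  A: 0 + 2(44.75) = 89.5
Total out = 638.6 mol/min; y_B = 521.8 / 638.6 = 0.817.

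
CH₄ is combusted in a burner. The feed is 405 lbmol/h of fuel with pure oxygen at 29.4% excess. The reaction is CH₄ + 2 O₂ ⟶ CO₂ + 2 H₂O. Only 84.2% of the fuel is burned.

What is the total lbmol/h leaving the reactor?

Stoichiometric O₂ = 2 × 405 = 810 lbmol/h; O₂ fed = 810 × 1.294 = 1048 lbmol/h.
Fuel reacted = 0.842 × 405 → ξ = 341 lbmol/h.
Outlet (n = n₀ + ν ξ):
  CH₄: 405 − 1(341) = 63.99
  O₂: 1048 − 2(341) = 366.1
  CO₂: 0 + 1(341) = 341
  H₂O: 0 + 2(341) = 682
Total out = 63.99 + 366.1 + 341 + 682 = 1453 lbmol/h.

1450 lbmol/h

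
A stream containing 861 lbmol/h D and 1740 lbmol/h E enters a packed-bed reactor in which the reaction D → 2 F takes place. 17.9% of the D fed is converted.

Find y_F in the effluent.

0.112

D reacted = 0.179 × 861 = 154.1 lbmol/h; ν_D = −1, so ξ = 154.1/1 = 154.1 lbmol/h.
Outlet amounts (n = n₀ + ν ξ):
  D: 861 − 1(154.1) = 706.9
  F: 0 + 2(154.1) = 308.2
  E: 1740 (inert)
Total out = 2755 lbmol/h; y_F = 308.2 / 2755 = 0.1119.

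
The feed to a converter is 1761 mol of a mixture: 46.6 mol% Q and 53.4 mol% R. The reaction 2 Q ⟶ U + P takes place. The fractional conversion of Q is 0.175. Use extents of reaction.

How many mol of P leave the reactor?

Q reacted = 0.175 × 820.6 = 143.6 mol; ν_Q = −2, so ξ = 143.6/2 = 71.8 mol.
Outlet amounts (n = n₀ + ν ξ):
  Q: 820.6 − 2(71.8) = 677
  U: 0 + 1(71.8) = 71.8
  P: 0 + 1(71.8) = 71.8
  R: 940.4 (inert)

71.8 mol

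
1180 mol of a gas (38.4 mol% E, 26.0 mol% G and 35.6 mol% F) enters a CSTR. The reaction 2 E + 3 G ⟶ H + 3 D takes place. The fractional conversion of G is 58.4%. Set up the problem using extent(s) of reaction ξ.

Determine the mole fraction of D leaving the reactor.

G reacted = 0.584 × 306.8 = 179.2 mol; ν_G = −3, so ξ = 179.2/3 = 59.72 mol.
Outlet amounts (n = n₀ + ν ξ):
  E: 453.1 − 2(59.72) = 333.7
  G: 306.8 − 3(59.72) = 127.6
  H: 0 + 1(59.72) = 59.72
  D: 0 + 3(59.72) = 179.2
  F: 420.1 (inert)
Total out = 1120 mol; y_D = 179.2 / 1120 = 0.1599.

0.16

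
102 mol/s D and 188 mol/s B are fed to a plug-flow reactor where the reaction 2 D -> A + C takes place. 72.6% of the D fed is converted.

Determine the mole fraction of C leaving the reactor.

D reacted = 0.726 × 102 = 74.05 mol/s; ν_D = −2, so ξ = 74.05/2 = 37.03 mol/s.
Outlet amounts (n = n₀ + ν ξ):
  D: 102 − 2(37.03) = 27.95
  A: 0 + 1(37.03) = 37.03
  C: 0 + 1(37.03) = 37.03
  B: 188 (inert)
Total out = 290 mol/s; y_C = 37.03 / 290 = 0.1277.

0.128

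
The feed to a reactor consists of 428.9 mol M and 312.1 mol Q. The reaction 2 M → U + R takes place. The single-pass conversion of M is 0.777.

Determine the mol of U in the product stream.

M reacted = 0.777 × 428.9 = 333.3 mol; ν_M = −2, so ξ = 333.3/2 = 166.6 mol.
Outlet amounts (n = n₀ + ν ξ):
  M: 428.9 − 2(166.6) = 95.64
  U: 0 + 1(166.6) = 166.6
  R: 0 + 1(166.6) = 166.6
  Q: 312.1 (inert)

167 mol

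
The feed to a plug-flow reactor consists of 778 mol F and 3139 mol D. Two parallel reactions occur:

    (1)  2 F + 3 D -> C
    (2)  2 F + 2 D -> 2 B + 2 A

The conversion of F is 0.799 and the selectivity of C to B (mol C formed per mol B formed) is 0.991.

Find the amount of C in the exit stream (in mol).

Conversion of F: F consumed = 0.799 × 778 = 621.6 mol = 2ξ₁ + 2ξ₂.
Selectivity: 1ξ₁ / (2ξ₂) = 0.991 → ξ₁ = 1.982 ξ₂.
Substitute: (2·1.982 + 2) ξ₂ = 621.6 → ξ₂ = 104.2 mol, ξ₁ = 206.6 mol.
Outlet amounts (n = n₀ + Σ ν·ξ):
  F: 778 − 2(206.6) − 2(104.2) = 156.4
  D: 3139 − 3(206.6) − 2(104.2) = 2311
  C: 0 + 1(206.6) = 206.6
  B: 0 + 2(104.2) = 208.5
  A: 0 + 2(104.2) = 208.5

207 mol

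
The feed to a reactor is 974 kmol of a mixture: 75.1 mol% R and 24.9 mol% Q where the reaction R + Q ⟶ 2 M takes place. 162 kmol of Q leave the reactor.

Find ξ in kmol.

ξ = 80.5 kmol

For Q: n = n₀ − 1ξ → 162 = 242.5 − 1ξ, giving ξ = 80.53 kmol.
Outlet amounts (n = n₀ + ν ξ):
  R: 731.5 − 1(80.53) = 650.9
  Q: 242.5 − 1(80.53) = 162
  M: 0 + 2(80.53) = 161.1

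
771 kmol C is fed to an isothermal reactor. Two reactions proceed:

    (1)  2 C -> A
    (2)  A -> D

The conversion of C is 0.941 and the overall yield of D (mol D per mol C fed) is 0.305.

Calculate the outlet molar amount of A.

128 kmol

Conversion of C: C consumed = 2ξ₁ = 0.941 × 771 → ξ₁ = 362.8 kmol.
Yield of D: 1ξ₂ / 771 = 0.305 → ξ₂ = 235.2 kmol.
Outlet amounts (n = n₀ + Σ ν·ξ):
  C: 771 − 2(362.8) = 45.49
  A: 0 + 1(362.8) − 1(235.2) = 127.6
  D: 0 + 1(235.2) = 235.2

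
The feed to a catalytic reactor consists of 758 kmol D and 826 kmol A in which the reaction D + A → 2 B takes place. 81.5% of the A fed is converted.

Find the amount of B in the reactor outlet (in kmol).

A reacted = 0.815 × 826 = 673.2 kmol; ν_A = −1, so ξ = 673.2/1 = 673.2 kmol.
Outlet amounts (n = n₀ + ν ξ):
  D: 758 − 1(673.2) = 84.81
  A: 826 − 1(673.2) = 152.8
  B: 0 + 2(673.2) = 1346

1350 kmol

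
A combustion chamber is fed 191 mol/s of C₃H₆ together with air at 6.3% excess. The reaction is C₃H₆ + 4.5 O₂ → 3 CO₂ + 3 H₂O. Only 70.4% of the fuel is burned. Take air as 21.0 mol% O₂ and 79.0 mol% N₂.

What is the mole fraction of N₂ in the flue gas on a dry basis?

0.817

Stoichiometric O₂ = 4.5 × 191 = 859.5 mol/s; O₂ fed = 859.5 × 1.063 = 913.6 mol/s.
N₂ fed = 913.6 × 79/21 = 3437 mol/s.
Fuel reacted = 0.704 × 191 → ξ = 134.5 mol/s.
Outlet (n = n₀ + ν ξ):
  C₃H₆: 191 − 1(134.5) = 56.54
  O₂: 913.6 − 4.5(134.5) = 308.6
  N₂: 3437 (inert)
  CO₂: 0 + 3(134.5) = 403.4
  H₂O: 0 + 3(134.5) = 403.4
Dry total = 4206 mol/s; y_N₂ (dry) = 3437 / 4206 = 0.8173.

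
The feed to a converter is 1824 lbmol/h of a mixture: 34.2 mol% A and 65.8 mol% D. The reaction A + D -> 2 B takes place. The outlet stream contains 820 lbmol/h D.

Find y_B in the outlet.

0.417

For D: n = n₀ − 1ξ → 820 = 1200 − 1ξ, giving ξ = 380.2 lbmol/h.
Outlet amounts (n = n₀ + ν ξ):
  A: 623.8 − 1(380.2) = 243.6
  D: 1200 − 1(380.2) = 820
  B: 0 + 2(380.2) = 760.4
Total out = 1824 lbmol/h; y_B = 760.4 / 1824 = 0.4169.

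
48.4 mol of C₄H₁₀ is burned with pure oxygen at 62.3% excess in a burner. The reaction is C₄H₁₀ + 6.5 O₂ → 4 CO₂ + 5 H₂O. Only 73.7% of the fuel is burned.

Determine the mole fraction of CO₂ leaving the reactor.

Stoichiometric O₂ = 6.5 × 48.4 = 314.6 mol; O₂ fed = 314.6 × 1.623 = 510.6 mol.
Fuel reacted = 0.737 × 48.4 → ξ = 35.67 mol.
Outlet (n = n₀ + ν ξ):
  C₄H₁₀: 48.4 − 1(35.67) = 12.73
  O₂: 510.6 − 6.5(35.67) = 278.7
  CO₂: 0 + 4(35.67) = 142.7
  H₂O: 0 + 5(35.67) = 178.4
Total out = 612.5 mol; y_CO₂ = 142.7 / 612.5 = 0.233.

0.233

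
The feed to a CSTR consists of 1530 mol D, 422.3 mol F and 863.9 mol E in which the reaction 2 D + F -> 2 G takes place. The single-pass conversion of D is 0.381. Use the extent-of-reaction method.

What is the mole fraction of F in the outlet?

0.0518

D reacted = 0.381 × 1530 = 582.9 mol; ν_D = −2, so ξ = 582.9/2 = 291.5 mol.
Outlet amounts (n = n₀ + ν ξ):
  D: 1530 − 2(291.5) = 947.1
  F: 422.3 − 1(291.5) = 130.8
  G: 0 + 2(291.5) = 582.9
  E: 863.9 (inert)
Total out = 2525 mol; y_F = 130.8 / 2525 = 0.05182.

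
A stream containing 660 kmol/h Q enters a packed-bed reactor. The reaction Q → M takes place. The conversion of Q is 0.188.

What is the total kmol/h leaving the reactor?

Q reacted = 0.188 × 660 = 124.1 kmol/h; ν_Q = −1, so ξ = 124.1/1 = 124.1 kmol/h.
Outlet amounts (n = n₀ + ν ξ):
  Q: 660 − 1(124.1) = 535.9
  M: 0 + 1(124.1) = 124.1
Total out = 535.9 + 124.1 = 660 kmol/h.

660 kmol/h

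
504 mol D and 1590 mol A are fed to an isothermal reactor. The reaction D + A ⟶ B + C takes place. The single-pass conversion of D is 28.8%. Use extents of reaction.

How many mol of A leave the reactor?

1440 mol

D reacted = 0.288 × 504 = 145.2 mol; ν_D = −1, so ξ = 145.2/1 = 145.2 mol.
Outlet amounts (n = n₀ + ν ξ):
  D: 504 − 1(145.2) = 358.8
  A: 1590 − 1(145.2) = 1445
  B: 0 + 1(145.2) = 145.2
  C: 0 + 1(145.2) = 145.2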